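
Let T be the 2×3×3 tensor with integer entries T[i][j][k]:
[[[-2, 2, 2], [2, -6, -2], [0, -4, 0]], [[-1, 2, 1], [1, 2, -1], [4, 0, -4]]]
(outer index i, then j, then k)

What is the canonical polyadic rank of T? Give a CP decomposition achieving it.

rank(T) = 3

Lower bound: the mode-2 unfolding of T (rows indexed by j, columns by (i,k) = (0,0), (0,1), (0,2), (1,0), (1,1), (1,2)) is [[-2, 2, 2, -1, 2, 1], [2, -6, -2, 1, 2, -1], [0, -4, 0, 4, 0, -4]].
There the 3×3 minor on rows j ∈ {0, 1, 2}, columns (i,k) ∈ {(0,0), (0,1), (1,0)} is det [[-2, 2, -1], [2, -6, 1], [0, -4, 4]] = 32 ≠ 0, so this unfolding has rank ≥ 3; CP rank is at least every unfolding rank, so rank(T) ≥ 3. (This is only a lower bound: in general the CP rank may exceed every unfolding rank, so we still need to exhibit 3 rank-1 terms summing to T.)
Upper bound: T is a sum of 3 rank-1 terms, T = [0, 1] ⊗ [1, -1, -2] ⊗ [-2, 2, 2] + [1, -1] ⊗ [1, 1, 2] ⊗ [0, -2, 0] + [2, -1] ⊗ [1, -1, 0] ⊗ [-1, 2, 1] (written with every a and b primitive with positive leading entry and the scale carried by c; CP decompositions are not unique, and this one is verified by expanding entrywise), so rank(T) ≤ 3.
These bounds meet, so rank(T) = 3.
Check entry T[1,1,1] = 2: (1)·(-1)·(2) + (-1)·(1)·(-2) + (-1)·(-1)·(2) = 2.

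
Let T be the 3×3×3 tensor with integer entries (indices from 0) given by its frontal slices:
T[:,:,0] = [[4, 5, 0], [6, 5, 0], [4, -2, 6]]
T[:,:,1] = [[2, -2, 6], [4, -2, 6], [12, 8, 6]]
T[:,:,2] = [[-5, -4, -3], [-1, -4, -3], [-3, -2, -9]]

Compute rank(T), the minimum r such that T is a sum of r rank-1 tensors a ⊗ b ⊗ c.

3

Lower bound: the mode-2 unfolding of T (rows indexed by j, columns by (i,k) = (0,0), (0,1), (0,2), (1,0), (1,1), (1,2), (2,0), (2,1), (2,2)) is [[4, 2, -5, 6, 4, -1, 4, 12, -3], [5, -2, -4, 5, -2, -4, -2, 8, -2], [0, 6, -3, 0, 6, -3, 6, 6, -9]].
There the 3×3 minor on rows j ∈ {0, 1, 2}, columns (i,k) ∈ {(0,0), (0,1), (1,0)} is det [[4, 2, 6], [5, -2, 5], [0, 6, 0]] = 60 ≠ 0, so this unfolding has rank ≥ 3; CP rank is at least every unfolding rank, so rank(T) ≥ 3. (Unfolding ranks only ever bound the CP rank from below — rank(T) can be strictly larger than all of them — so the matching upper bound has to come from an explicit 3-term decomposition.)
Upper bound: T is a sum of 3 rank-1 terms, T = [0, 1, 1] ⊗ [1, 0, 0] ⊗ [2, 2, 4] + [1, 1, -1] ⊗ [1, 2, -1] ⊗ [2, -2, -1] + [1, 1, 2] ⊗ [2, 1, 2] ⊗ [1, 2, -2] (written with every a and b primitive with positive leading entry and the scale carried by c; CP decompositions are not unique, and this one is verified by expanding entrywise), so rank(T) ≤ 3.
These bounds meet, so rank(T) = 3.
Check entry T[0,0,2] = -5: (0)·(1)·(4) + (1)·(1)·(-1) + (1)·(2)·(-2) = -5.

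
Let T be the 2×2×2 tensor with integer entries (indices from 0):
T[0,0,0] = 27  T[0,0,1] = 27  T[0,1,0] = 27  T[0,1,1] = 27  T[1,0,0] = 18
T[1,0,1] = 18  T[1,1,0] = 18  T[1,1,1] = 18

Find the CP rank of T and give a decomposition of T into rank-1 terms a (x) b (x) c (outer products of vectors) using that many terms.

rank(T) = 1

Lower bound: T ≠ 0 (e.g. T[0,0,0] = 27), so rank(T) ≥ 1.
Upper bound: the mode-1 fibre T[:,0,0] = [27, 18] gives a = [3, 2] (primitive direction); the mode-2 fibre T[0,:,0] = [27, 27] gives b = [1, 1]; then c[k] = T[0,0,k] / (a[0]·b[0]) = [27, 27] / 3 = [9, 9].
Expanding [3, 2] (x) [1, 1] (x) [9, 9] reproduces all 8 entries of T, so T = [3, 2] (x) [1, 1] (x) [9, 9] and rank(T) ≤ 1.
These bounds meet, so rank(T) = 1.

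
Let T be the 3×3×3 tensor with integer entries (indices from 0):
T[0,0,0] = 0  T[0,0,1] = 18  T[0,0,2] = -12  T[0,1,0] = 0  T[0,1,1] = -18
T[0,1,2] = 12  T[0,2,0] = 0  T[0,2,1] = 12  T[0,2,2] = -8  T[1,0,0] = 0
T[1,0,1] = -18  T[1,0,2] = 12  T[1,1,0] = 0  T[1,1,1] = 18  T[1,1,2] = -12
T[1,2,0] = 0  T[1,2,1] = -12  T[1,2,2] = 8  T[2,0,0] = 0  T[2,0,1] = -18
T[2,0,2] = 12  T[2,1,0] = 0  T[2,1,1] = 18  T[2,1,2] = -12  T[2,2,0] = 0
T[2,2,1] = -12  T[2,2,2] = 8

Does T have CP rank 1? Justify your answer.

Yes

The mode-1 fibre T[:,0,1] = [18, -18, -18] gives a = [1, -1, -1] (primitive direction); the mode-2 fibre T[0,:,1] = [18, -18, 12] gives b = [3, -3, 2]; then c[k] = T[0,0,k] / (a[0]·b[0]) = [0, 18, -12] / 3 = [0, 6, -4].
Expanding [1, -1, -1] ⊗ [3, -3, 2] ⊗ [0, 6, -4] reproduces all 27 entries of T, so T = [1, -1, -1] ⊗ [3, -3, 2] ⊗ [0, 6, -4] and rank(T) ≤ 1.
Equivalently every frontal slice T[:,:,k] is c[k] times the rank-1 matrix [1, -1, -1] ⊗ [3, -3, 2]. So T has rank 1 (it is nonzero).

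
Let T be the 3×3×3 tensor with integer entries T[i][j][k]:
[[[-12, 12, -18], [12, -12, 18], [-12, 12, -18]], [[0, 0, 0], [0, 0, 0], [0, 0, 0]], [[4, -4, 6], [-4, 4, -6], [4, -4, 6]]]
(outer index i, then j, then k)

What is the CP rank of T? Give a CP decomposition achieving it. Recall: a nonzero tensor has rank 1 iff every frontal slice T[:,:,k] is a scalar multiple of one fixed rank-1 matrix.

Lower bound: T ≠ 0 (e.g. T[0,0,0] = -12), so rank(T) ≥ 1.
Upper bound: if T = a ⊗ b ⊗ c then every fibre of T is a multiple of the corresponding factor, so read the factors off the fibres through the nonzero entry T[0,0,0] = -12.
The mode-1 fibre T[:,0,0] = [-12, 0, 4] gives a = [3, 0, -1] (primitive direction); the mode-2 fibre T[0,:,0] = [-12, 12, -12] gives b = [1, -1, 1]; then c[k] = T[0,0,k] / (a[0]·b[0]) = [-12, 12, -18] / 3 = [-4, 4, -6].
Expanding [3, 0, -1] ⊗ [1, -1, 1] ⊗ [-4, 4, -6] reproduces all 27 entries of T, so T = [3, 0, -1] ⊗ [1, -1, 1] ⊗ [-4, 4, -6] and rank(T) ≤ 1.
These bounds meet, so rank(T) = 1.

rank(T) = 1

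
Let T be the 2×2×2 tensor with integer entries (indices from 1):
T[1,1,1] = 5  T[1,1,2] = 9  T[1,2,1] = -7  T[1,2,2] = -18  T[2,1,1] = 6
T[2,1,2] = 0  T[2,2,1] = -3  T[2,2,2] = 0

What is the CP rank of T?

2

Lower bound: the mode-1 unfolding of T (rows indexed by i, columns by (j,k) = (1,1), (1,2), (2,1), (2,2)) is [[5, 9, -7, -18], [6, 0, -3, 0]].
There the 2×2 minor on rows i ∈ {1, 2}, columns (j,k) ∈ {(1,1), (1,2)} is det [[5, 9], [6, 0]] = -54 ≠ 0, so this unfolding has rank ≥ 2; CP rank is at least every unfolding rank, so rank(T) ≥ 2. (Unfolding ranks only ever bound the CP rank from below — rank(T) can be strictly larger than all of them — so the matching upper bound has to come from an explicit 2-term decomposition.)
Upper bound — finding two terms. Write S_k = T[:,:,k] for the frontal slices: S₁ = [[5, -7], [6, -3]], S₂ = [[9, -18], [0, 0]].
If T = a₁ ∘ b₁ ∘ c₁ + a₂ ∘ b₂ ∘ c₂ then each S_k = c₁[k]·a₁b₁ᵀ + c₂[k]·a₂b₂ᵀ. S₁ and S₂ are linearly independent, so a₁b₁ᵀ and a₂b₂ᵀ must span the same plane of matrices: they are the rank-1 matrices of the form x·S₁ + y·S₂.
det(x·S₁ + y·S₂) is 27·x² + 81·xy = 27·(x + 3·y)(x), vanishing at (x:y) = (3:-1) and (0:1).
M₁ = 3·S₁ − S₂ = [[6, -3], [18, -9]] = 3·[1, 3][2, -1]ᵀ and M₂ = S₂ = [[9, -18], [0, 0]] = 9·[1, 0][1, -2]ᵀ, so take a₁ = [1, 3], b₁ = [2, -1], a₂ = [1, 0], b₂ = [1, -2].
Each slice is an integer combination of E₁ = a₁b₁ᵀ and E₂ = a₂b₂ᵀ: S₁ = E₁ + 3·E₂, S₂ = 9·E₂; reading off coefficients, c₁ = [1, 0] and c₂ = [3, 9].
Hence T = [1, 3] ∘ [2, -1] ∘ [1, 0] + [1, 0] ∘ [1, -2] ∘ [3, 9], so rank(T) ≤ 2.
These bounds meet, so rank(T) = 2.
Check entry T[1,1,2] = 9: (1)·(2)·(0) + (1)·(1)·(9) = 9.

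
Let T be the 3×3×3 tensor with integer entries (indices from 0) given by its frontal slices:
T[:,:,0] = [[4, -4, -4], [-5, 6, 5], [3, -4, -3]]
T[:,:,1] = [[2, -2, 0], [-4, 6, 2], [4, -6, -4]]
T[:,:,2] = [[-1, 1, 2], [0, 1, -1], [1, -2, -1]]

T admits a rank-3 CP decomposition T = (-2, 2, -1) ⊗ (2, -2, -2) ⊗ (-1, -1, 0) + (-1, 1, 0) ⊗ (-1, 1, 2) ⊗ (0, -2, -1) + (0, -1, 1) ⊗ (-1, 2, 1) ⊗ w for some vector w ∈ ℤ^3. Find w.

w = (-1, -2, -1)

Subtract the known terms from T to get the rank-1 residual R = (0, -1, 1) ⊗ (-1, 2, 1) ⊗ w, so R[i,j,k] = a[i]·b[j]·w[k]. Pick indices with nonzero a[1]·b[0] = (-1)·(-1) = 1. Only the fibre through (1,0,·) is needed: R[1,0,:] = T[1,0,:] − Σₗ aₗ[1]bₗ[0]cₗ = [-5, -4, 0] − (2)·(2)·(-1, -1, 0) − (1)·(-1)·(0, -2, -1) = [-1, -2, -1]. Then w[k] = R[1,0,k] / 1 for each k, giving w = [-1, -2, -1] / 1 = (-1, -2, -1).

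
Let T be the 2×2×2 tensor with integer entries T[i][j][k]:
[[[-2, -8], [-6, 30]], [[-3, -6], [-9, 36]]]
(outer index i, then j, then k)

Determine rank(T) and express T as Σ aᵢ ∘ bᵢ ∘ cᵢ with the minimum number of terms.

rank(T) = 2

Lower bound: the mode-1 unfolding of T (rows indexed by i, columns by (j,k) = (0,0), (0,1), (1,0), (1,1)) is [[-2, -8, -6, 30], [-3, -6, -9, 36]].
There the 2×2 minor on rows i ∈ {0, 1}, columns (j,k) ∈ {(0,0), (0,1)} is det [[-2, -8], [-3, -6]] = -12 ≠ 0, so this unfolding has rank ≥ 2; CP rank is at least every unfolding rank, so rank(T) ≥ 2. (Flattening ranks never certify an upper bound on CP rank; for that we must actually write T with 2 rank-1 terms.)
Upper bound — finding two terms. Write S_k = T[:,:,k] for the frontal slices: S₀ = [[-2, -6], [-3, -9]], S₁ = [[-8, 30], [-6, 36]].
If T = a₁ ∘ b₁ ∘ c₁ + a₂ ∘ b₂ ∘ c₂ then each S_k = c₁[k]·a₁b₁ᵀ + c₂[k]·a₂b₂ᵀ. S₀ and S₁ are linearly independent, so a₁b₁ᵀ and a₂b₂ᵀ must span the same plane of matrices: they are the rank-1 matrices of the form x·S₀ + y·S₁.
det(x·S₀ + y·S₁) is 54·xy − 108·y² = 54·(x − 2·y)(y), vanishing at (x:y) = (2:1) and (1:0).
M₁ = 2·S₀ + S₁ = [[-12, 18], [-12, 18]] = (-6)·[1, 1][2, -3]ᵀ and M₂ = S₀ = [[-2, -6], [-3, -9]] = −[2, 3][1, 3]ᵀ, so take a₁ = [1, 1], b₁ = [2, -3], a₂ = [2, 3], b₂ = [1, 3].
Each slice is an integer combination of E₁ = a₁b₁ᵀ and E₂ = a₂b₂ᵀ: S₀ = −E₂, S₁ = −6·E₁ + 2·E₂; reading off coefficients, c₁ = [0, -6] and c₂ = [-1, 2].
Hence T = [1, 1] ∘ [2, -3] ∘ [0, -6] + [2, 3] ∘ [1, 3] ∘ [-1, 2], so rank(T) ≤ 2.
These bounds meet, so rank(T) = 2.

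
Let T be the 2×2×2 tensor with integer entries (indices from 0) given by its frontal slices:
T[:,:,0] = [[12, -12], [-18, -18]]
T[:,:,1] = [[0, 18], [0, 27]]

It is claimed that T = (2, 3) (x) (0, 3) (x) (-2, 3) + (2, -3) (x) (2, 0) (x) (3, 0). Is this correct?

Reconstruct entrywise from the claimed factors. For example, T[1,1,1] = 27 and Σₗ aₗ[1]bₗ[1]cₗ[1] = (3)·(3)·(3) + (-3)·(0)·(0) = 27; checking all 8 entries, every one matches. The claim holds.

Yes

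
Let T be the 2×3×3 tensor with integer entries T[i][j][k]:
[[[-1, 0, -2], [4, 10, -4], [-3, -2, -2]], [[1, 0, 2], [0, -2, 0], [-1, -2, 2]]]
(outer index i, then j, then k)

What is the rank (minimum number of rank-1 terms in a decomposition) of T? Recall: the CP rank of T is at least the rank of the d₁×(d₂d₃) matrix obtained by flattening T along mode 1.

3

Lower bound: the mode-2 unfolding of T (rows indexed by j, columns by (i,k) = (0,0), (0,1), (0,2), (1,0), (1,1), (1,2)) is [[-1, 0, -2, 1, 0, 2], [4, 10, -4, 0, -2, 0], [-3, -2, -2, -1, -2, 2]].
There the 3×3 minor on rows j ∈ {0, 1, 2}, columns (i,k) ∈ {(0,0), (0,1), (0,2)} is det [[-1, 0, -2], [4, 10, -4], [-3, -2, -2]] = -16 ≠ 0, so this unfolding has rank ≥ 3; CP rank is at least every unfolding rank, so rank(T) ≥ 3. (This is only a lower bound: in general the CP rank may exceed every unfolding rank, so we still need to exhibit 3 rank-1 terms summing to T.)
Upper bound: T is a sum of 3 rank-1 terms, T = [1, -1] ⊗ [1, -2, 1] ⊗ [-1, 0, -2] + [1, 1] ⊗ [0, 1, -1] ⊗ [2, 2, 0] + [2, -1] ⊗ [0, 1, 0] ⊗ [0, 4, -4] (one valid choice — decompositions are not unique — normalised so each a, b is primitive with positive first nonzero entry; check it by expanding all entries), so rank(T) ≤ 3.
These bounds meet, so rank(T) = 3.
Check entry T[0,1,2] = -4: (1)·(-2)·(-2) + (1)·(1)·(0) + (2)·(1)·(-4) = -4.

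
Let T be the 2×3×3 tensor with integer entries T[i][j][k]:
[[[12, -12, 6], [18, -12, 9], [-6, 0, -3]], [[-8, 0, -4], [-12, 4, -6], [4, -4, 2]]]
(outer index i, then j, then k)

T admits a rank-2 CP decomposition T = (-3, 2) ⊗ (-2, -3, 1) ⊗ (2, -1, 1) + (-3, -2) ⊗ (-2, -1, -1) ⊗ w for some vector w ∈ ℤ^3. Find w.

Subtract the known terms from T to get the rank-1 residual R = (-3, -2) ⊗ (-2, -1, -1) ⊗ w, so R[i,j,k] = a[i]·b[j]·w[k]. Pick indices with nonzero a[0]·b[0] = (-3)·(-2) = 6. Only the fibre through (0,0,·) is needed: R[0,0,:] = T[0,0,:] − Σₗ aₗ[0]bₗ[0]cₗ = [12, -12, 6] − (-3)·(-2)·(2, -1, 1) = [0, -6, 0]. Then w[k] = R[0,0,k] / 6 for each k, giving w = [0, -6, 0] / 6 = (0, -1, 0).

w = (0, -1, 0)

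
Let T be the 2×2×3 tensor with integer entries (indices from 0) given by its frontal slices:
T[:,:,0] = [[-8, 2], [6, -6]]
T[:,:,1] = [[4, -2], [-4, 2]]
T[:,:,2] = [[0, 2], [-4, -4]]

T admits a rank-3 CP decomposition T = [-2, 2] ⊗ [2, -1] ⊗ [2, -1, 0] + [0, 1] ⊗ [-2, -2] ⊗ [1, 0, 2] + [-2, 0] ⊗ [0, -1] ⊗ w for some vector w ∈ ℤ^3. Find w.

w = [-1, 0, 1]

Subtract the known terms from T to get the rank-1 residual R = [-2, 0] ⊗ [0, -1] ⊗ w, so R[i,j,k] = a[i]·b[j]·w[k]. Pick indices with nonzero a[0]·b[1] = (-2)·(-1) = 2. Only the fibre through (0,1,·) is needed: R[0,1,:] = T[0,1,:] − Σₗ aₗ[0]bₗ[1]cₗ = [2, -2, 2] − (-2)·(-1)·[2, -1, 0] − (0)·(-2)·[1, 0, 2] = [-2, 0, 2]. Then w[k] = R[0,1,k] / 2 for each k, giving w = [-2, 0, 2] / 2 = [-1, 0, 1].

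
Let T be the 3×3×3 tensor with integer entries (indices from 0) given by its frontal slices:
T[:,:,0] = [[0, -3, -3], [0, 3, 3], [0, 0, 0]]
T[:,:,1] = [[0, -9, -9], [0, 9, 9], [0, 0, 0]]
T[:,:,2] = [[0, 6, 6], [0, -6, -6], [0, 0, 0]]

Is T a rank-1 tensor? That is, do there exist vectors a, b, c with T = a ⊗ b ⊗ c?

If T = a ⊗ b ⊗ c then every fibre of T is a multiple of the corresponding factor, so read the factors off the fibres through the nonzero entry T[0,1,0] = -3.
The mode-1 fibre T[:,1,0] = [-3, 3, 0] gives a = [1, -1, 0] (primitive direction); the mode-2 fibre T[0,:,0] = [0, -3, -3] gives b = [0, 1, 1]; then c[k] = T[0,1,k] / (a[0]·b[1]) = [-3, -9, 6] / 1 = [-3, -9, 6].
Expanding [1, -1, 0] ⊗ [0, 1, 1] ⊗ [-3, -9, 6] reproduces all 27 entries of T, so T = [1, -1, 0] ⊗ [0, 1, 1] ⊗ [-3, -9, 6] and rank(T) ≤ 1.
Equivalently every frontal slice T[:,:,k] is c[k] times the rank-1 matrix [1, -1, 0] ⊗ [0, 1, 1]. So T has rank 1 (it is nonzero).

Yes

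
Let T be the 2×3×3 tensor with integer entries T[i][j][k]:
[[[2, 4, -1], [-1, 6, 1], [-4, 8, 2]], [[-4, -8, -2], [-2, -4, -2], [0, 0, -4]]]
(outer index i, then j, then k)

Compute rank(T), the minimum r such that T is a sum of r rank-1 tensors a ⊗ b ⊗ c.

Lower bound: in the mode-3 unfolding of T (rows indexed by k, columns by (i,j)) the 3×3 minor on rows k ∈ {0, 1, 2}, columns (i,j) ∈ {(0,0), (0,1), (0,2)} is det [[2, -1, -4], [4, 6, 8], [-1, 1, 2]] = -16 ≠ 0, so that unfolding has rank ≥ 3 and hence rank(T) ≥ 3 (CP rank is at least every unfolding rank, though it can be larger).
Upper bound: T is a sum of 3 rank-1 terms, T = [1, -2] ⊗ [2, 1, 0] ⊗ [1, 2, 0] + [1, 0] ⊗ [0, 1, 2] ⊗ [-2, 4, 2] + [1, 2] ⊗ [1, 1, 2] ⊗ [0, 0, -1] (written with every a and b primitive with positive leading entry and the scale carried by c; CP decompositions are not unique, and this one is verified by expanding entrywise), so rank(T) ≤ 3.
These bounds meet, so rank(T) = 3.

3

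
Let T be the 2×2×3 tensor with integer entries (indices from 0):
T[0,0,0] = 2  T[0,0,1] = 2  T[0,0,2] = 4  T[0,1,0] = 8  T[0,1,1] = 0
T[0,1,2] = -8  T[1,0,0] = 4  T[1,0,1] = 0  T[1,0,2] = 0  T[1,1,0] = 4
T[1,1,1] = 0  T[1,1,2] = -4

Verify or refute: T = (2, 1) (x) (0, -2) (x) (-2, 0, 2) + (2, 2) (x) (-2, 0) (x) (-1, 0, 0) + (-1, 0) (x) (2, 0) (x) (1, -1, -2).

Reconstruct entrywise from the claimed factors. For example, T[1,0,1] = 0 and Σₗ aₗ[1]bₗ[0]cₗ[1] = (1)·(0)·(0) + (2)·(-2)·(0) + (0)·(2)·(-1) = 0; checking all 12 entries, every one matches. The claim holds.

Yes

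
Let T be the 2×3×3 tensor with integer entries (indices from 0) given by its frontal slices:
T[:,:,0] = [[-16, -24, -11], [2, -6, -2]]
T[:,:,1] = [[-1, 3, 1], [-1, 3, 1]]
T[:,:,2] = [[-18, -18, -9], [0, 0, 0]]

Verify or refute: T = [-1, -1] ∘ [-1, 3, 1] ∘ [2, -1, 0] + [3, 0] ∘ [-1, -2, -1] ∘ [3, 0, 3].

No

Reconstruct entry (0,0,0) from the claimed factors: Σₗ aₗ[0]bₗ[0]cₗ[0] = (-1)·(-1)·(2) + (3)·(-1)·(3) = -7, but T[0,0,0] = -16. The claim is false.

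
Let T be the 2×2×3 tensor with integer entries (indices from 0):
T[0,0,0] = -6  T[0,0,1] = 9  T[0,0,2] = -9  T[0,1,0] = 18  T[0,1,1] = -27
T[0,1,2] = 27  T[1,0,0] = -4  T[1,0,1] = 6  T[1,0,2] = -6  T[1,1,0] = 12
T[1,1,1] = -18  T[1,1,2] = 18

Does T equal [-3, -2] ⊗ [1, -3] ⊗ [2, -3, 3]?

Yes

Reconstruct entrywise from the claimed factors. For example, T[0,1,2] = 27 and Σₗ aₗ[0]bₗ[1]cₗ[2] = (-3)·(-3)·(3) = 27; checking all 12 entries, every one matches. The claim holds.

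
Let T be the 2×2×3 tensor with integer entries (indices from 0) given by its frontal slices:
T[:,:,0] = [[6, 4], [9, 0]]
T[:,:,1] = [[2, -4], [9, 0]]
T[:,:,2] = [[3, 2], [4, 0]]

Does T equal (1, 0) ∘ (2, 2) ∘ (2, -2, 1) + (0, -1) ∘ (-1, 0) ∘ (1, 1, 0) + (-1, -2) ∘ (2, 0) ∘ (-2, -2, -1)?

No

Reconstruct entry (0,0,0) from the claimed factors: Σₗ aₗ[0]bₗ[0]cₗ[0] = (1)·(2)·(2) + (0)·(-1)·(1) + (-1)·(2)·(-2) = 8, but T[0,0,0] = 6. The claim is false.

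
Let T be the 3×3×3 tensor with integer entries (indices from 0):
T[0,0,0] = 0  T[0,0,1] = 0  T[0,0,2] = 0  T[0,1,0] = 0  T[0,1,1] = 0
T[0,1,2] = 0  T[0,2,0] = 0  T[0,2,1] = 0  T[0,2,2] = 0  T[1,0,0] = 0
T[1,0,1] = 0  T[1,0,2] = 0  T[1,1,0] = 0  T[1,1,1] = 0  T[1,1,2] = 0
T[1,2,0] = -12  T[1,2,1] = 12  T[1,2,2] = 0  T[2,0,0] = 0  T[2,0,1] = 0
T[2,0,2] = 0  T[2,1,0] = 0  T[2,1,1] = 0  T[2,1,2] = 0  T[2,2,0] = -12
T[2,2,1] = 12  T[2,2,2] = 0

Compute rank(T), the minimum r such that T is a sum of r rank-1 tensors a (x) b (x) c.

1

Lower bound: T ≠ 0 (e.g. T[1,2,0] = -12), so rank(T) ≥ 1.
Upper bound: if T = a (x) b (x) c then every fibre of T is a multiple of the corresponding factor, so read the factors off the fibres through the nonzero entry T[1,2,0] = -12.
The mode-1 fibre T[:,2,0] = [0, -12, -12] gives a = [0, 1, 1] (primitive direction); the mode-2 fibre T[1,:,0] = [0, 0, -12] gives b = [0, 0, 1]; then c[k] = T[1,2,k] / (a[1]·b[2]) = [-12, 12, 0] / 1 = [-12, 12, 0].
Expanding [0, 1, 1] (x) [0, 0, 1] (x) [-12, 12, 0] reproduces all 27 entries of T, so T = [0, 1, 1] (x) [0, 0, 1] (x) [-12, 12, 0] and rank(T) ≤ 1.
These bounds meet, so rank(T) = 1.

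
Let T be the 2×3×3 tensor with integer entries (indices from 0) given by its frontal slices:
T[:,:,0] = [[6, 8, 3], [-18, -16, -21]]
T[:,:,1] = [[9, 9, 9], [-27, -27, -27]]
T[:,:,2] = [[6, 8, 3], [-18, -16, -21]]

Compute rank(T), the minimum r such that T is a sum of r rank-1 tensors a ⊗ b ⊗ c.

Lower bound: the mode-3 unfolding of T (rows indexed by k, columns by (i,j) = (0,0), (0,1), (0,2), (1,0), (1,1), (1,2)) is [[6, 8, 3, -18, -16, -21], [9, 9, 9, -27, -27, -27], [6, 8, 3, -18, -16, -21]].
There the 2×2 minor on rows k ∈ {0, 1}, columns (i,j) ∈ {(0,0), (0,1)} is det [[6, 8], [9, 9]] = -18 ≠ 0, so this unfolding has rank ≥ 2; CP rank is at least every unfolding rank, so rank(T) ≥ 2. (Unfolding ranks only ever bound the CP rank from below — rank(T) can be strictly larger than all of them — so the matching upper bound has to come from an explicit 2-term decomposition.)
Upper bound — finding two terms. Write S_k = T[:,:,k] for the frontal slices: S₀ = [[6, 8, 3], [-18, -16, -21]], S₁ = [[9, 9, 9], [-27, -27, -27]], S₂ = [[6, 8, 3], [-18, -16, -21]].
If T = a₁ ⊗ b₁ ⊗ c₁ + a₂ ⊗ b₂ ⊗ c₂ then each S_k = c₁[k]·a₁b₁ᵀ + c₂[k]·a₂b₂ᵀ. S₀ and S₁ are linearly independent, so a₁b₁ᵀ and a₂b₂ᵀ must span the same plane of matrices: they are the rank-1 matrices of the form x·S₀ + y·S₁.
The 2×2 minor of x·S₀ + y·S₁ on rows {0,1}, columns {0,1} is 48·x² + 72·xy = 24·(2·x + 3·y)(x), vanishing at (x:y) = (3:-2) and (0:1).
M₁ = 3·S₀ − 2·S₁ = [[0, 6, -9], [0, 6, -9]] = 3·[1, 1][0, 2, -3]ᵀ and M₂ = S₁ = [[9, 9, 9], [-27, -27, -27]] = 9·[1, -3][1, 1, 1]ᵀ, so take a₁ = [1, 1], b₁ = [0, 2, -3], a₂ = [1, -3], b₂ = [1, 1, 1].
Each slice is an integer combination of E₁ = a₁b₁ᵀ and E₂ = a₂b₂ᵀ: S₀ = E₁ + 6·E₂, S₁ = 9·E₂, S₂ = E₁ + 6·E₂; reading off coefficients, c₁ = [1, 0, 1] and c₂ = [6, 9, 6].
Hence T = [1, 1] ⊗ [0, 2, -3] ⊗ [1, 0, 1] + [1, -3] ⊗ [1, 1, 1] ⊗ [6, 9, 6], so rank(T) ≤ 2.
These bounds meet, so rank(T) = 2.
Check entry T[0,1,1] = 9: (1)·(2)·(0) + (1)·(1)·(9) = 9.

2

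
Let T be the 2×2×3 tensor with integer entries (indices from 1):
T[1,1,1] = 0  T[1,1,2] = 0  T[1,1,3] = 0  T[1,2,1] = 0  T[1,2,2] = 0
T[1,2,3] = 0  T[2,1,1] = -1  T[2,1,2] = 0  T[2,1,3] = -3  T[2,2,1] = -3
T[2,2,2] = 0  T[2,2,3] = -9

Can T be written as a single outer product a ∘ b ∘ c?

If T = a ∘ b ∘ c then every fibre of T is a multiple of the corresponding factor, so read the factors off the fibres through the nonzero entry T[2,1,1] = -1.
The mode-1 fibre T[:,1,1] = [0, -1] gives a = [0, 1] (primitive direction); the mode-2 fibre T[2,:,1] = [-1, -3] gives b = [1, 3]; then c[k] = T[2,1,k] / (a[2]·b[1]) = [-1, 0, -3] / 1 = [-1, 0, -3].
Expanding [0, 1] ∘ [1, 3] ∘ [-1, 0, -3] reproduces all 12 entries of T, so T = [0, 1] ∘ [1, 3] ∘ [-1, 0, -3] and rank(T) ≤ 1.
Equivalently every frontal slice T[:,:,k] is c[k] times the rank-1 matrix [0, 1] ∘ [1, 3]. So T has rank 1 (it is nonzero).

Yes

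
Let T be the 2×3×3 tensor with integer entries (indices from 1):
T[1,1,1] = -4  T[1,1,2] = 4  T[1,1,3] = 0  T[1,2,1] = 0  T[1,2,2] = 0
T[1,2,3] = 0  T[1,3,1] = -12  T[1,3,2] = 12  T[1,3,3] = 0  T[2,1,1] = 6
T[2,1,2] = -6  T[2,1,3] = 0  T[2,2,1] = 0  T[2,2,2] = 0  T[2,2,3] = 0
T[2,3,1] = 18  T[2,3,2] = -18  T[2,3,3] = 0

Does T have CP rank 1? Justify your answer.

The mode-1 fibre T[:,1,1] = [-4, 6] gives a = [2, -3] (primitive direction); the mode-2 fibre T[1,:,1] = [-4, 0, -12] gives b = [1, 0, 3]; then c[k] = T[1,1,k] / (a[1]·b[1]) = [-4, 4, 0] / 2 = [-2, 2, 0].
Expanding [2, -3] ⊗ [1, 0, 3] ⊗ [-2, 2, 0] reproduces all 18 entries of T, so T = [2, -3] ⊗ [1, 0, 3] ⊗ [-2, 2, 0] and rank(T) ≤ 1.
Equivalently every frontal slice T[:,:,k] is c[k] times the rank-1 matrix [2, -3] ⊗ [1, 0, 3]. So T has rank 1 (it is nonzero).

Yes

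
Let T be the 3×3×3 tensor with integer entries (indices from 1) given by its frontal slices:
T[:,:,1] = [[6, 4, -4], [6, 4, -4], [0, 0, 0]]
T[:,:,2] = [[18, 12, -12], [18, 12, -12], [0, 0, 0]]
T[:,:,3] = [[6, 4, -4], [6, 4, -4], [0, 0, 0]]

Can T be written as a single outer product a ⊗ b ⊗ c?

Yes

The mode-1 fibre T[:,1,1] = [6, 6, 0] gives a = (1, 1, 0) (primitive direction); the mode-2 fibre T[1,:,1] = [6, 4, -4] gives b = (3, 2, -2); then c[k] = T[1,1,k] / (a[1]·b[1]) = [6, 18, 6] / 3 = (2, 6, 2).
Expanding (1, 1, 0) ⊗ (3, 2, -2) ⊗ (2, 6, 2) reproduces all 27 entries of T, so T = (1, 1, 0) ⊗ (3, 2, -2) ⊗ (2, 6, 2) and rank(T) ≤ 1.
Equivalently every frontal slice T[:,:,k] is c[k] times the rank-1 matrix (1, 1, 0) ⊗ (3, 2, -2). So T has rank 1 (it is nonzero).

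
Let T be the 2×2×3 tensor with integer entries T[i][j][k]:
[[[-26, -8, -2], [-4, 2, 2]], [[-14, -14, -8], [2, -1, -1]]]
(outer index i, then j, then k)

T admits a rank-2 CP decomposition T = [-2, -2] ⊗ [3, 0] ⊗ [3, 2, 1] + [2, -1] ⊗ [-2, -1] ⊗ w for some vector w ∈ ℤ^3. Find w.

Subtract the known terms from T to get the rank-1 residual R = [2, -1] ⊗ [-2, -1] ⊗ w, so R[i,j,k] = a[i]·b[j]·w[k]. Pick indices with nonzero a[0]·b[0] = (2)·(-2) = -4. Only the fibre through (0,0,·) is needed: R[0,0,:] = T[0,0,:] − Σₗ aₗ[0]bₗ[0]cₗ = [-26, -8, -2] − (-2)·(3)·[3, 2, 1] = [-8, 4, 4]. Then w[k] = R[0,0,k] / -4 for each k, giving w = [-8, 4, 4] / -4 = [2, -1, -1].

w = [2, -1, -1]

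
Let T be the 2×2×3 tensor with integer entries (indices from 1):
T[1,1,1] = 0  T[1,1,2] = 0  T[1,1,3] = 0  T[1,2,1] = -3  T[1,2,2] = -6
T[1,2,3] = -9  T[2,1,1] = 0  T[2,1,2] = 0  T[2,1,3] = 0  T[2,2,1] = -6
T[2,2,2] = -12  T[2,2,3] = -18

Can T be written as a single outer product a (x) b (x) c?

Yes

If T = a (x) b (x) c then every fibre of T is a multiple of the corresponding factor, so read the factors off the fibres through the nonzero entry T[1,2,1] = -3.
The mode-1 fibre T[:,2,1] = [-3, -6] gives a = (1, 2) (primitive direction); the mode-2 fibre T[1,:,1] = [0, -3] gives b = (0, 1); then c[k] = T[1,2,k] / (a[1]·b[2]) = [-3, -6, -9] / 1 = (-3, -6, -9).
Expanding (1, 2) (x) (0, 1) (x) (-3, -6, -9) reproduces all 12 entries of T, so T = (1, 2) (x) (0, 1) (x) (-3, -6, -9) and rank(T) ≤ 1.
Equivalently every frontal slice T[:,:,k] is c[k] times the rank-1 matrix (1, 2) (x) (0, 1). So T has rank 1 (it is nonzero).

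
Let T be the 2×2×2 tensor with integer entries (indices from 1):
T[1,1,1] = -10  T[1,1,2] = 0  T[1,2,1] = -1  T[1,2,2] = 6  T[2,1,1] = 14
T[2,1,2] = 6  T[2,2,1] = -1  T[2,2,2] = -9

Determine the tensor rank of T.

2

Lower bound: the mode-1 unfolding of T (rows indexed by i, columns by (j,k) = (1,1), (1,2), (2,1), (2,2)) is [[-10, 0, -1, 6], [14, 6, -1, -9]].
There the 2×2 minor on rows i ∈ {1, 2}, columns (j,k) ∈ {(1,1), (1,2)} is det [[-10, 0], [14, 6]] = -60 ≠ 0, so this unfolding has rank ≥ 2; CP rank is at least every unfolding rank, so rank(T) ≥ 2. (Unfolding ranks only ever bound the CP rank from below — rank(T) can be strictly larger than all of them — so the matching upper bound has to come from an explicit 2-term decomposition.)
Upper bound — finding two terms. Write S_k = T[:,:,k] for the frontal slices: S₁ = [[-10, -1], [14, -1]], S₂ = [[0, 6], [6, -9]].
If T = a₁ (x) b₁ (x) c₁ + a₂ (x) b₂ (x) c₂ then each S_k = c₁[k]·a₁b₁ᵀ + c₂[k]·a₂b₂ᵀ. S₁ and S₂ are linearly independent, so a₁b₁ᵀ and a₂b₂ᵀ must span the same plane of matrices: they are the rank-1 matrices of the form x·S₁ + y·S₂.
det(x·S₁ + y·S₂) is 24·x² + 12·xy − 36·y² = 12·(2·x + 3·y)(x − y), vanishing at (x:y) = (3:-2) and (1:1).
M₁ = 3·S₁ − 2·S₂ = [[-30, -15], [30, 15]] = (-15)·[1, -1][2, 1]ᵀ and M₂ = S₁ + S₂ = [[-10, 5], [20, -10]] = (-5)·[1, -2][2, -1]ᵀ, so take a₁ = [1, -1], b₁ = [2, 1], a₂ = [1, -2], b₂ = [2, -1].
Each slice is an integer combination of E₁ = a₁b₁ᵀ and E₂ = a₂b₂ᵀ: S₁ = −3·E₁ − 2·E₂, S₂ = 3·E₁ − 3·E₂; reading off coefficients, c₁ = [-3, 3] and c₂ = [-2, -3].
Hence T = [1, -1] (x) [2, 1] (x) [-3, 3] + [1, -2] (x) [2, -1] (x) [-2, -3], so rank(T) ≤ 2.
These bounds meet, so rank(T) = 2.
Check entry T[1,2,1] = -1: (1)·(1)·(-3) + (1)·(-1)·(-2) = -1.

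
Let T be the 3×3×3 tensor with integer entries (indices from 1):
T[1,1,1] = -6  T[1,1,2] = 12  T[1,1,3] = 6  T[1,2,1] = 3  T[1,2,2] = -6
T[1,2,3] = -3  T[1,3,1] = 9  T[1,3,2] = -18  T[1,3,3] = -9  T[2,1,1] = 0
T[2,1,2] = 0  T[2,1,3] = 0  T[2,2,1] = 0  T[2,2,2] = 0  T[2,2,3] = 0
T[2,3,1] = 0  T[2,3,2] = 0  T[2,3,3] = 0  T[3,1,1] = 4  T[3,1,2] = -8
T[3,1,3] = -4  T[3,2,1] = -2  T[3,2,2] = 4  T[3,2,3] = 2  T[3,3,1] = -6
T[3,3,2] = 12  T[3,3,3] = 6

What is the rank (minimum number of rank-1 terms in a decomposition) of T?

1

Lower bound: T ≠ 0 (e.g. T[1,1,1] = -6), so rank(T) ≥ 1.
Upper bound: the mode-1 fibre T[:,1,1] = [-6, 0, 4] gives a = (3, 0, -2) (primitive direction); the mode-2 fibre T[1,:,1] = [-6, 3, 9] gives b = (2, -1, -3); then c[k] = T[1,1,k] / (a[1]·b[1]) = [-6, 12, 6] / 6 = (-1, 2, 1).
Expanding (3, 0, -2) ⊗ (2, -1, -3) ⊗ (-1, 2, 1) reproduces all 27 entries of T, so T = (3, 0, -2) ⊗ (2, -1, -3) ⊗ (-1, 2, 1) and rank(T) ≤ 1.
These bounds meet, so rank(T) = 1.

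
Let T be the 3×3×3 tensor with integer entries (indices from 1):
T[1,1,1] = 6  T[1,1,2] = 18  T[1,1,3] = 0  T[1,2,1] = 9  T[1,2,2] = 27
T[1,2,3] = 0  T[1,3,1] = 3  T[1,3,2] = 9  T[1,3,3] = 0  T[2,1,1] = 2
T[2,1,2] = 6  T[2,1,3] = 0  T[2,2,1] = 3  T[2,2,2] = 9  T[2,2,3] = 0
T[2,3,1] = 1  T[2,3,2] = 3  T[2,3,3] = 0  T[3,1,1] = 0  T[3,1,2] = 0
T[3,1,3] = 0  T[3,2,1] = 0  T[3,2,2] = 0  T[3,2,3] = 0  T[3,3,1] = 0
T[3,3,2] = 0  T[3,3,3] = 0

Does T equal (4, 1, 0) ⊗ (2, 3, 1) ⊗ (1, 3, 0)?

No

Reconstruct entry (1,1,1) from the claimed factors: Σₗ aₗ[1]bₗ[1]cₗ[1] = (4)·(2)·(1) = 8, but T[1,1,1] = 6. The claim is false.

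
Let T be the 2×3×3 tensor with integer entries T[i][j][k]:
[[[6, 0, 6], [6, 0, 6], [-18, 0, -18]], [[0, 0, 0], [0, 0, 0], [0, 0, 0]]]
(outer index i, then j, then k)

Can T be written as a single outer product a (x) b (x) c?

If T = a (x) b (x) c then every fibre of T is a multiple of the corresponding factor, so read the factors off the fibres through the nonzero entry T[0,0,0] = 6.
The mode-1 fibre T[:,0,0] = [6, 0] gives a = [1, 0] (primitive direction); the mode-2 fibre T[0,:,0] = [6, 6, -18] gives b = [1, 1, -3]; then c[k] = T[0,0,k] / (a[0]·b[0]) = [6, 0, 6] / 1 = [6, 0, 6].
Expanding [1, 0] (x) [1, 1, -3] (x) [6, 0, 6] reproduces all 18 entries of T, so T = [1, 0] (x) [1, 1, -3] (x) [6, 0, 6] and rank(T) ≤ 1.
Equivalently every frontal slice T[:,:,k] is c[k] times the rank-1 matrix [1, 0] (x) [1, 1, -3]. So T has rank 1 (it is nonzero).

Yes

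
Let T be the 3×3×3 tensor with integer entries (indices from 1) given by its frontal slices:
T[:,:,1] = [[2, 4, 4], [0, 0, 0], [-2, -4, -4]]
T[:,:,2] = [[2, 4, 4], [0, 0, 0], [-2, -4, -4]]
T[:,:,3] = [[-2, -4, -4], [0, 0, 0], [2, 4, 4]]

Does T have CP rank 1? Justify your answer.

If T = a (x) b (x) c then every fibre of T is a multiple of the corresponding factor, so read the factors off the fibres through the nonzero entry T[1,1,1] = 2.
The mode-1 fibre T[:,1,1] = [2, 0, -2] gives a = [1, 0, -1] (primitive direction); the mode-2 fibre T[1,:,1] = [2, 4, 4] gives b = [1, 2, 2]; then c[k] = T[1,1,k] / (a[1]·b[1]) = [2, 2, -2] / 1 = [2, 2, -2].
Expanding [1, 0, -1] (x) [1, 2, 2] (x) [2, 2, -2] reproduces all 27 entries of T, so T = [1, 0, -1] (x) [1, 2, 2] (x) [2, 2, -2] and rank(T) ≤ 1.
Equivalently every frontal slice T[:,:,k] is c[k] times the rank-1 matrix [1, 0, -1] (x) [1, 2, 2]. So T has rank 1 (it is nonzero).

Yes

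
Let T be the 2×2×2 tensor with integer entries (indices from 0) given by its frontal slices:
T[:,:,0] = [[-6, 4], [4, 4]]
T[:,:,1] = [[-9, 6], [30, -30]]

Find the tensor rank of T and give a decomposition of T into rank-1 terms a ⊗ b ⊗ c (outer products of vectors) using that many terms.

Lower bound: in the mode-1 unfolding of T (rows indexed by i, columns by (j,k)) the 2×2 minor on rows i ∈ {0, 1}, columns (j,k) ∈ {(0,0), (0,1)} is det [[-6, -9], [4, 30]] = -144 ≠ 0, so that unfolding has rank ≥ 2 and hence rank(T) ≥ 2 (CP rank is at least every unfolding rank, though it can be larger).
Upper bound: with S_k = T[:,:,k], the two rank-1 terms a₁b₁ᵀ, a₂b₂ᵀ are the rank-1 members of the pencil x·S₀ + y·S₁.
det(x·S₀ + y·S₁) is −40·x² + 90·y² = (-10)·(2·x − 3·y)(2·x + 3·y), vanishing at (x:y) = (3:2) and (3:-2).
M₁ = 3·S₀ + 2·S₁ = [[-36, 24], [72, -48]] = (-12)·[1, -2][3, -2]ᵀ and M₂ = 3·S₀ − 2·S₁ = [[0, 0], [-48, 72]] = (-24)·[0, 1][2, -3]ᵀ, so take a₁ = [1, -2], b₁ = [3, -2], a₂ = [0, 1], b₂ = [2, -3].
Each slice is an integer combination of E₁ = a₁b₁ᵀ and E₂ = a₂b₂ᵀ: S₀ = −2·E₁ − 4·E₂, S₁ = −3·E₁ + 6·E₂; reading off coefficients, c₁ = [-2, -3] and c₂ = [-4, 6].
Hence T = [1, -2] ⊗ [3, -2] ⊗ [-2, -3] + [0, 1] ⊗ [2, -3] ⊗ [-4, 6], so rank(T) ≤ 2.
These bounds meet, so rank(T) = 2.

rank(T) = 2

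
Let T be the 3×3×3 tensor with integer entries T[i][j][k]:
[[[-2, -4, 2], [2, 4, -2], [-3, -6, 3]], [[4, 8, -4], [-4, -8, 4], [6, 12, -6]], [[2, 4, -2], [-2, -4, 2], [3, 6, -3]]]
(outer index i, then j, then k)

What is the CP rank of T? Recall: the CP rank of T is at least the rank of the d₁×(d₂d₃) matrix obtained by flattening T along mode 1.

1

Lower bound: T ≠ 0 (e.g. T[0,0,0] = -2), so rank(T) ≥ 1.
Upper bound: the mode-1 fibre T[:,0,0] = [-2, 4, 2] gives a = (1, -2, -1) (primitive direction); the mode-2 fibre T[0,:,0] = [-2, 2, -3] gives b = (2, -2, 3); then c[k] = T[0,0,k] / (a[0]·b[0]) = [-2, -4, 2] / 2 = (-1, -2, 1).
Expanding (1, -2, -1) (x) (2, -2, 3) (x) (-1, -2, 1) reproduces all 27 entries of T, so T = (1, -2, -1) (x) (2, -2, 3) (x) (-1, -2, 1) and rank(T) ≤ 1.
These bounds meet, so rank(T) = 1.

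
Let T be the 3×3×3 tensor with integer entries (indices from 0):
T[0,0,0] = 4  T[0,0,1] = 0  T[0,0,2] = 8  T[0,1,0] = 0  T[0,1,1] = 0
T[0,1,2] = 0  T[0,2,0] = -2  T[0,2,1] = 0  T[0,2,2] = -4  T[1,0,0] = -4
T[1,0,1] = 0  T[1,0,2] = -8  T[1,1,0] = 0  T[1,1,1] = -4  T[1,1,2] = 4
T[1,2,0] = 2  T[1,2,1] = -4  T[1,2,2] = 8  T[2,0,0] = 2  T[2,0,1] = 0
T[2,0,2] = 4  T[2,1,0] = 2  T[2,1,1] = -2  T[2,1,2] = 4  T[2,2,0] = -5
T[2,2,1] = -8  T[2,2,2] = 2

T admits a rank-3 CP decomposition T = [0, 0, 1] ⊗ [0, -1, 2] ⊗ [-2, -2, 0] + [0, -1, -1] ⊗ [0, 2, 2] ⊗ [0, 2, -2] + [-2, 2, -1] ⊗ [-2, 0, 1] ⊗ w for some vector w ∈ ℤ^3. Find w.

Subtract the known terms from T to get the rank-1 residual R = [-2, 2, -1] ⊗ [-2, 0, 1] ⊗ w, so R[i,j,k] = a[i]·b[j]·w[k]. Pick indices with nonzero a[0]·b[0] = (-2)·(-2) = 4. Only the fibre through (0,0,·) is needed: R[0,0,:] = T[0,0,:] − Σₗ aₗ[0]bₗ[0]cₗ = [4, 0, 8] − (0)·(0)·[-2, -2, 0] − (0)·(0)·[0, 2, -2] = [4, 0, 8]. Then w[k] = R[0,0,k] / 4 for each k, giving w = [4, 0, 8] / 4 = [1, 0, 2].

w = [1, 0, 2]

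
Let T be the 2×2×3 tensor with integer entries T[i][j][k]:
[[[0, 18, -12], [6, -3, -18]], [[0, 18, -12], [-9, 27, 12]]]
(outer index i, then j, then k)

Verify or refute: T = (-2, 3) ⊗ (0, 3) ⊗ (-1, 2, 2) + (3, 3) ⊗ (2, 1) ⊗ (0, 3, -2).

Yes

Reconstruct entrywise from the claimed factors. For example, T[1,1,0] = -9 and Σₗ aₗ[1]bₗ[1]cₗ[0] = (3)·(3)·(-1) + (3)·(1)·(0) = -9; checking all 12 entries, every one matches. The claim holds.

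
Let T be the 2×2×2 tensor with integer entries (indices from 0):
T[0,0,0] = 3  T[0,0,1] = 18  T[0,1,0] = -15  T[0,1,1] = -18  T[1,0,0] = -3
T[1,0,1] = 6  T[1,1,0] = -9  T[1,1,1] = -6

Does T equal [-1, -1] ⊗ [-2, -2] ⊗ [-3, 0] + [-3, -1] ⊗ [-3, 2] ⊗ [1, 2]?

No

Reconstruct entry (0,1,0) from the claimed factors: Σₗ aₗ[0]bₗ[1]cₗ[0] = (-1)·(-2)·(-3) + (-3)·(2)·(1) = -12, but T[0,1,0] = -15. The claim is false.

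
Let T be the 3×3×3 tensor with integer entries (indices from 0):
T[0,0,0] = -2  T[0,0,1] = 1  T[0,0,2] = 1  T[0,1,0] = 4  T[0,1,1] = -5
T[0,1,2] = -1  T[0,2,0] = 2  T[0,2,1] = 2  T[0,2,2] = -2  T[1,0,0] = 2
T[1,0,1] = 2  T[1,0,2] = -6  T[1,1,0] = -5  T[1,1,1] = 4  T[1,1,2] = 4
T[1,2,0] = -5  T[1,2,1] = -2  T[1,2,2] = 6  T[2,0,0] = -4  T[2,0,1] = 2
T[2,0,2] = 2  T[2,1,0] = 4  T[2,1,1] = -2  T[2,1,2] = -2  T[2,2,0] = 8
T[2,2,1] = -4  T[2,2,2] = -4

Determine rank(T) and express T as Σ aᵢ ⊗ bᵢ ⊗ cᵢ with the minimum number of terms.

Lower bound: the mode-1 unfolding of T (rows indexed by i, columns by (j,k) = (0,0), (0,1), (0,2), (1,0), (1,1), (1,2), (2,0), (2,1), (2,2)) is [[-2, 1, 1, 4, -5, -1, 2, 2, -2], [2, 2, -6, -5, 4, 4, -5, -2, 6], [-4, 2, 2, 4, -2, -2, 8, -4, -4]].
There the 3×3 minor on rows i ∈ {0, 1, 2}, columns (j,k) ∈ {(0,0), (0,1), (1,0)} is det [[-2, 1, 4], [2, 2, -5], [-4, 2, 4]] = 24 ≠ 0, so this unfolding has rank ≥ 3; CP rank is at least every unfolding rank, so rank(T) ≥ 3. (Unfolding ranks only ever bound the CP rank from below — rank(T) can be strictly larger than all of them — so the matching upper bound has to come from an explicit 3-term decomposition.)
Upper bound: T is a sum of 3 rank-1 terms, T = [0, 1, 0] ⊗ [2, -1, -1] ⊗ [-1, 2, -2] + [1, -2, 2] ⊗ [1, -1, -2] ⊗ [-2, 1, 1] + [1, -1, 0] ⊗ [0, 1, -1] ⊗ [2, -4, 0] (written with every a and b primitive with positive leading entry and the scale carried by c; CP decompositions are not unique, and this one is verified by expanding entrywise), so rank(T) ≤ 3.
These bounds meet, so rank(T) = 3.
Check entry T[1,0,2] = -6: (1)·(2)·(-2) + (-2)·(1)·(1) + (-1)·(0)·(0) = -6.

rank(T) = 3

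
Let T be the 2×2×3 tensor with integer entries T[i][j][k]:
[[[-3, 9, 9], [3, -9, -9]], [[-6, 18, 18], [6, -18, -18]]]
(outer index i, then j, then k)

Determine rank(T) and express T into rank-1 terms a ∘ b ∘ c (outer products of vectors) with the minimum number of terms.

Lower bound: T ≠ 0 (e.g. T[0,0,0] = -3), so rank(T) ≥ 1.
Upper bound: if T = a ∘ b ∘ c then every fibre of T is a multiple of the corresponding factor, so read the factors off the fibres through the nonzero entry T[0,0,0] = -3.
The mode-1 fibre T[:,0,0] = [-3, -6] gives a = [1, 2] (primitive direction); the mode-2 fibre T[0,:,0] = [-3, 3] gives b = [1, -1]; then c[k] = T[0,0,k] / (a[0]·b[0]) = [-3, 9, 9] / 1 = [-3, 9, 9].
Expanding [1, 2] ∘ [1, -1] ∘ [-3, 9, 9] reproduces all 12 entries of T, so T = [1, 2] ∘ [1, -1] ∘ [-3, 9, 9] and rank(T) ≤ 1.
These bounds meet, so rank(T) = 1.

rank(T) = 1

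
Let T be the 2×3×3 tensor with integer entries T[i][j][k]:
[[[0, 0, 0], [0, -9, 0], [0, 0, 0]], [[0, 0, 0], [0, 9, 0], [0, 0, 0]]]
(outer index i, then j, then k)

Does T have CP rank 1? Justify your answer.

Yes

If T = a (x) b (x) c then every fibre of T is a multiple of the corresponding factor, so read the factors off the fibres through the nonzero entry T[0,1,1] = -9.
The mode-1 fibre T[:,1,1] = [-9, 9] gives a = [1, -1] (primitive direction); the mode-2 fibre T[0,:,1] = [0, -9, 0] gives b = [0, 1, 0]; then c[k] = T[0,1,k] / (a[0]·b[1]) = [0, -9, 0] / 1 = [0, -9, 0].
Expanding [1, -1] (x) [0, 1, 0] (x) [0, -9, 0] reproduces all 18 entries of T, so T = [1, -1] (x) [0, 1, 0] (x) [0, -9, 0] and rank(T) ≤ 1.
Equivalently every frontal slice T[:,:,k] is c[k] times the rank-1 matrix [1, -1] (x) [0, 1, 0]. So T has rank 1 (it is nonzero).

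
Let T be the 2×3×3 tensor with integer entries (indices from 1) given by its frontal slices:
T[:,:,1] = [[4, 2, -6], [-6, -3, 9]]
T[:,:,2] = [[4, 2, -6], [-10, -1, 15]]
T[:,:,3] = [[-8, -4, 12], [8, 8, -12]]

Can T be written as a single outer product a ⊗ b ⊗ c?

The mode-1 unfolding of T (rows indexed by i, columns by (j,k) = (1,1), (1,2), (1,3), (2,1), (2,2), (2,3), (3,1), (3,2), (3,3)) is [[4, 4, -8, 2, 2, -4, -6, -6, 12], [-6, -10, 8, -3, -1, 8, 9, 15, -12]].
There the 2×2 minor on rows i ∈ {1, 2}, columns (j,k) ∈ {(1,1), (1,2)} is det [[4, 4], [-6, -10]] = -16 ≠ 0, so this unfolding has rank ≥ 2; CP rank is at least every unfolding rank, so rank(T) ≥ 2.
In particular rank(T) ≥ 2 > 1, so T is not rank-1.

No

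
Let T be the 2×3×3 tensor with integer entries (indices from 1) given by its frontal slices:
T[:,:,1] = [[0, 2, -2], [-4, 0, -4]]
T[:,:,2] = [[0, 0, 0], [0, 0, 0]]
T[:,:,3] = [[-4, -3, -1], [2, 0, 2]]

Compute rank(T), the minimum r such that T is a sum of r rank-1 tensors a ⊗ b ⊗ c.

2

Lower bound: the mode-2 unfolding of T (rows indexed by j, columns by (i,k) = (1,1), (1,2), (1,3), (2,1), (2,2), (2,3)) is [[0, 0, -4, -4, 0, 2], [2, 0, -3, 0, 0, 0], [-2, 0, -1, -4, 0, 2]].
There the 2×2 minor on rows j ∈ {1, 2}, columns (i,k) ∈ {(1,1), (1,3)} is det [[0, -4], [2, -3]] = 8 ≠ 0, so this unfolding has rank ≥ 2; CP rank is at least every unfolding rank, so rank(T) ≥ 2. (This is only a lower bound: in general the CP rank may exceed every unfolding rank, so we still need to exhibit 2 rank-1 terms summing to T.)
Upper bound — finding two terms. Write S_k = T[:,:,k] for the frontal slices: S₁ = [[0, 2, -2], [-4, 0, -4]], S₂ = [[0, 0, 0], [0, 0, 0]], S₃ = [[-4, -3, -1], [2, 0, 2]].
If T = a₁ ⊗ b₁ ⊗ c₁ + a₂ ⊗ b₂ ⊗ c₂ then each S_k = c₁[k]·a₁b₁ᵀ + c₂[k]·a₂b₂ᵀ. S₁ and S₃ are linearly independent, so a₁b₁ᵀ and a₂b₂ᵀ must span the same plane of matrices: they are the rank-1 matrices of the form x·S₁ + y·S₃.
The 2×2 minor of x·S₁ + y·S₃ on rows {1,2}, columns {1,2} is 8·x² − 16·xy + 6·y² = 2·(2·x − 3·y)(2·x − y), vanishing at (x:y) = (3:2) and (1:2).
M₁ = 3·S₁ + 2·S₃ = [[-8, 0, -8], [-8, 0, -8]] = (-8)·[1, 1][1, 0, 1]ᵀ and M₂ = S₁ + 2·S₃ = [[-8, -4, -4], [0, 0, 0]] = (-4)·[1, 0][2, 1, 1]ᵀ, so take a₁ = [1, 1], b₁ = [1, 0, 1], a₂ = [1, 0], b₂ = [2, 1, 1].
Each slice is an integer combination of E₁ = a₁b₁ᵀ and E₂ = a₂b₂ᵀ: S₁ = −4·E₁ + 2·E₂, S₂ = 0, S₃ = 2·E₁ − 3·E₂; reading off coefficients, c₁ = [-4, 0, 2] and c₂ = [2, 0, -3].
Hence T = [1, 1] ⊗ [1, 0, 1] ⊗ [-4, 0, 2] + [1, 0] ⊗ [2, 1, 1] ⊗ [2, 0, -3], so rank(T) ≤ 2.
These bounds meet, so rank(T) = 2.
Check entry T[1,3,3] = -1: (1)·(1)·(2) + (1)·(1)·(-3) = -1.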